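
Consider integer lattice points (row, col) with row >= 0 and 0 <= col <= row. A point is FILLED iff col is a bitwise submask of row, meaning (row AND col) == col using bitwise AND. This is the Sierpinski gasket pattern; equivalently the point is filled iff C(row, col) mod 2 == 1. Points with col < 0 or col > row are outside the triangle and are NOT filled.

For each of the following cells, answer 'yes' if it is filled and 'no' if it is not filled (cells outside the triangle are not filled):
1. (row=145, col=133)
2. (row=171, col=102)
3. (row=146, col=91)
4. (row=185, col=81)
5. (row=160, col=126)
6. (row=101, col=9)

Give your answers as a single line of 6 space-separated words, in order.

Answer: no no no no no no

Derivation:
(145,133): row=0b10010001, col=0b10000101, row AND col = 0b10000001 = 129; 129 != 133 -> empty
(171,102): row=0b10101011, col=0b1100110, row AND col = 0b100010 = 34; 34 != 102 -> empty
(146,91): row=0b10010010, col=0b1011011, row AND col = 0b10010 = 18; 18 != 91 -> empty
(185,81): row=0b10111001, col=0b1010001, row AND col = 0b10001 = 17; 17 != 81 -> empty
(160,126): row=0b10100000, col=0b1111110, row AND col = 0b100000 = 32; 32 != 126 -> empty
(101,9): row=0b1100101, col=0b1001, row AND col = 0b1 = 1; 1 != 9 -> empty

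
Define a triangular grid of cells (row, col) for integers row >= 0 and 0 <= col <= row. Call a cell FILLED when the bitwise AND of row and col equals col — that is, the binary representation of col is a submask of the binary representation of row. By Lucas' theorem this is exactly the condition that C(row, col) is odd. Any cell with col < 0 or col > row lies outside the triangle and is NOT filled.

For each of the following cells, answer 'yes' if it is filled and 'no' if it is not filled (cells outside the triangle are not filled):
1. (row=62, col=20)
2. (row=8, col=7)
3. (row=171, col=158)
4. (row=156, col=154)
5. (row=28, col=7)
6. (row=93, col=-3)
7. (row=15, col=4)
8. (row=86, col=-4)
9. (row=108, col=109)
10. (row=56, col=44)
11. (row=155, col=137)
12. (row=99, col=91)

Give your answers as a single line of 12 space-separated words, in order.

(62,20): row=0b111110, col=0b10100, row AND col = 0b10100 = 20; 20 == 20 -> filled
(8,7): row=0b1000, col=0b111, row AND col = 0b0 = 0; 0 != 7 -> empty
(171,158): row=0b10101011, col=0b10011110, row AND col = 0b10001010 = 138; 138 != 158 -> empty
(156,154): row=0b10011100, col=0b10011010, row AND col = 0b10011000 = 152; 152 != 154 -> empty
(28,7): row=0b11100, col=0b111, row AND col = 0b100 = 4; 4 != 7 -> empty
(93,-3): col outside [0, 93] -> not filled
(15,4): row=0b1111, col=0b100, row AND col = 0b100 = 4; 4 == 4 -> filled
(86,-4): col outside [0, 86] -> not filled
(108,109): col outside [0, 108] -> not filled
(56,44): row=0b111000, col=0b101100, row AND col = 0b101000 = 40; 40 != 44 -> empty
(155,137): row=0b10011011, col=0b10001001, row AND col = 0b10001001 = 137; 137 == 137 -> filled
(99,91): row=0b1100011, col=0b1011011, row AND col = 0b1000011 = 67; 67 != 91 -> empty

Answer: yes no no no no no yes no no no yes no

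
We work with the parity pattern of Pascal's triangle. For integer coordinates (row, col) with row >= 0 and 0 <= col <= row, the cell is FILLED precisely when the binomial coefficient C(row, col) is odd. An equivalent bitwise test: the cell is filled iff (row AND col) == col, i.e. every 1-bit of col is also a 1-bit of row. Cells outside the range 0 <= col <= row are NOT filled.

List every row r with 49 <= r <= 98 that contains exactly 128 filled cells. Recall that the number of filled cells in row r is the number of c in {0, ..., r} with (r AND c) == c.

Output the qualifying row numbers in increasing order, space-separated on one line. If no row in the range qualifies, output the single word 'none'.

Row r has 2^popcount(r) filled cells, so we need popcount(r) = log2(128) = 7.
Scan r = 49..98 and keep those with exactly 7 one-bits:
r=49=110001 popcount=3 -> skip
r=50=110010 popcount=3 -> skip
r=51=110011 popcount=4 -> skip
r=52=110100 popcount=3 -> skip
r=53=110101 popcount=4 -> skip
r=54=110110 popcount=4 -> skip
r=55=110111 popcount=5 -> skip
r=56=111000 popcount=3 -> skip
r=57=111001 popcount=4 -> skip
r=58=111010 popcount=4 -> skip
r=59=111011 popcount=5 -> skip
r=60=111100 popcount=4 -> skip
r=61=111101 popcount=5 -> skip
r=62=111110 popcount=5 -> skip
r=63=111111 popcount=6 -> skip
r=64=1000000 popcount=1 -> skip
r=65=1000001 popcount=2 -> skip
r=66=1000010 popcount=2 -> skip
r=67=1000011 popcount=3 -> skip
r=68=1000100 popcount=2 -> skip
r=69=1000101 popcount=3 -> skip
r=70=1000110 popcount=3 -> skip
r=71=1000111 popcount=4 -> skip
r=72=1001000 popcount=2 -> skip
r=73=1001001 popcount=3 -> skip
r=74=1001010 popcount=3 -> skip
r=75=1001011 popcount=4 -> skip
r=76=1001100 popcount=3 -> skip
r=77=1001101 popcount=4 -> skip
r=78=1001110 popcount=4 -> skip
r=79=1001111 popcount=5 -> skip
r=80=1010000 popcount=2 -> skip
r=81=1010001 popcount=3 -> skip
r=82=1010010 popcount=3 -> skip
r=83=1010011 popcount=4 -> skip
r=84=1010100 popcount=3 -> skip
r=85=1010101 popcount=4 -> skip
r=86=1010110 popcount=4 -> skip
r=87=1010111 popcount=5 -> skip
r=88=1011000 popcount=3 -> skip
r=89=1011001 popcount=4 -> skip
r=90=1011010 popcount=4 -> skip
r=91=1011011 popcount=5 -> skip
r=92=1011100 popcount=4 -> skip
r=93=1011101 popcount=5 -> skip
r=94=1011110 popcount=5 -> skip
r=95=1011111 popcount=6 -> skip
r=96=1100000 popcount=2 -> skip
r=97=1100001 popcount=3 -> skip
r=98=1100010 popcount=3 -> skip
Kept rows: none

Answer: none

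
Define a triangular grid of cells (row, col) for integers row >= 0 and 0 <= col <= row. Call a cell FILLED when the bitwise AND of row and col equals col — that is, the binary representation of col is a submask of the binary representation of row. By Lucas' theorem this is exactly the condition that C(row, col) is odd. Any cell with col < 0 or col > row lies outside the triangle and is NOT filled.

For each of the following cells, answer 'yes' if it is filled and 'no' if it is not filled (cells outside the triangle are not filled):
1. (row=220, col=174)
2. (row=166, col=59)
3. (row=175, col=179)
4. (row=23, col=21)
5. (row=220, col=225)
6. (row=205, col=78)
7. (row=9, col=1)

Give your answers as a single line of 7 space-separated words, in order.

Answer: no no no yes no no yes

Derivation:
(220,174): row=0b11011100, col=0b10101110, row AND col = 0b10001100 = 140; 140 != 174 -> empty
(166,59): row=0b10100110, col=0b111011, row AND col = 0b100010 = 34; 34 != 59 -> empty
(175,179): col outside [0, 175] -> not filled
(23,21): row=0b10111, col=0b10101, row AND col = 0b10101 = 21; 21 == 21 -> filled
(220,225): col outside [0, 220] -> not filled
(205,78): row=0b11001101, col=0b1001110, row AND col = 0b1001100 = 76; 76 != 78 -> empty
(9,1): row=0b1001, col=0b1, row AND col = 0b1 = 1; 1 == 1 -> filled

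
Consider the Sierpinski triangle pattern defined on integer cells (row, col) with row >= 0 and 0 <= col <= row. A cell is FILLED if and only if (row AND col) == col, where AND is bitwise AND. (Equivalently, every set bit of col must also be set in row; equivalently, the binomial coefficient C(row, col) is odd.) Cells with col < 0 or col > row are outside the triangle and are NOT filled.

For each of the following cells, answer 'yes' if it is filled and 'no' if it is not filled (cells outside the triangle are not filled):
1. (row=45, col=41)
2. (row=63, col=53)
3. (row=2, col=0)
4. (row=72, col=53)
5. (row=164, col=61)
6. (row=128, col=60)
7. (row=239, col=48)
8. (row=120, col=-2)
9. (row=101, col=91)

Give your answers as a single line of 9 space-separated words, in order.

Answer: yes yes yes no no no no no no

Derivation:
(45,41): row=0b101101, col=0b101001, row AND col = 0b101001 = 41; 41 == 41 -> filled
(63,53): row=0b111111, col=0b110101, row AND col = 0b110101 = 53; 53 == 53 -> filled
(2,0): row=0b10, col=0b0, row AND col = 0b0 = 0; 0 == 0 -> filled
(72,53): row=0b1001000, col=0b110101, row AND col = 0b0 = 0; 0 != 53 -> empty
(164,61): row=0b10100100, col=0b111101, row AND col = 0b100100 = 36; 36 != 61 -> empty
(128,60): row=0b10000000, col=0b111100, row AND col = 0b0 = 0; 0 != 60 -> empty
(239,48): row=0b11101111, col=0b110000, row AND col = 0b100000 = 32; 32 != 48 -> empty
(120,-2): col outside [0, 120] -> not filled
(101,91): row=0b1100101, col=0b1011011, row AND col = 0b1000001 = 65; 65 != 91 -> empty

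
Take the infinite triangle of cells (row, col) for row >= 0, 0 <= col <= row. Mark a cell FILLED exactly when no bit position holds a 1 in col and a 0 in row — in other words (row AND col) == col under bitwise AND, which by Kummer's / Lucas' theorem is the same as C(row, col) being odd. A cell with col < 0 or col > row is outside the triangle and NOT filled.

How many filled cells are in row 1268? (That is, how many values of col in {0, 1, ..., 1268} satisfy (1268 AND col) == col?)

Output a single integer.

1268 in binary = 10011110100
popcount(1268) = number of 1-bits in 10011110100 = 6
A col c satisfies (1268 AND c) == c iff every set bit of c is also set in 1268; each of the 6 set bits of 1268 can independently be on or off in c.
count = 2^6 = 64

Answer: 64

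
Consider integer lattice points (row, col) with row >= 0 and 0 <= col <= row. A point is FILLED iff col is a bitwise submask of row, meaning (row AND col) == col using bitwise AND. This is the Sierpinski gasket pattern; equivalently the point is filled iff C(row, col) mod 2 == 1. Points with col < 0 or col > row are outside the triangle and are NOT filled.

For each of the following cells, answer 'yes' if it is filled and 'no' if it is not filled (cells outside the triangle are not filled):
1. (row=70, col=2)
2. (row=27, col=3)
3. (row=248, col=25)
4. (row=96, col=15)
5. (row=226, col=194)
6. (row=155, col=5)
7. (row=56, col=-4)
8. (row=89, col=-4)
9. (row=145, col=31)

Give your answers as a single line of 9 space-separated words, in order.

(70,2): row=0b1000110, col=0b10, row AND col = 0b10 = 2; 2 == 2 -> filled
(27,3): row=0b11011, col=0b11, row AND col = 0b11 = 3; 3 == 3 -> filled
(248,25): row=0b11111000, col=0b11001, row AND col = 0b11000 = 24; 24 != 25 -> empty
(96,15): row=0b1100000, col=0b1111, row AND col = 0b0 = 0; 0 != 15 -> empty
(226,194): row=0b11100010, col=0b11000010, row AND col = 0b11000010 = 194; 194 == 194 -> filled
(155,5): row=0b10011011, col=0b101, row AND col = 0b1 = 1; 1 != 5 -> empty
(56,-4): col outside [0, 56] -> not filled
(89,-4): col outside [0, 89] -> not filled
(145,31): row=0b10010001, col=0b11111, row AND col = 0b10001 = 17; 17 != 31 -> empty

Answer: yes yes no no yes no no no no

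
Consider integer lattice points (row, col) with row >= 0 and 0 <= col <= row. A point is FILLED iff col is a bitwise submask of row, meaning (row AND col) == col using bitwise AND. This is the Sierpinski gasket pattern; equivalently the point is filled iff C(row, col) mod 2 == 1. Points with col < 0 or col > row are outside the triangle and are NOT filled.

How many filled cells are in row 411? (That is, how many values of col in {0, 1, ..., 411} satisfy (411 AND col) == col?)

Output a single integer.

Answer: 64

Derivation:
411 in binary = 110011011
popcount(411) = number of 1-bits in 110011011 = 6
A col c satisfies (411 AND c) == c iff every set bit of c is also set in 411; each of the 6 set bits of 411 can independently be on or off in c.
count = 2^6 = 64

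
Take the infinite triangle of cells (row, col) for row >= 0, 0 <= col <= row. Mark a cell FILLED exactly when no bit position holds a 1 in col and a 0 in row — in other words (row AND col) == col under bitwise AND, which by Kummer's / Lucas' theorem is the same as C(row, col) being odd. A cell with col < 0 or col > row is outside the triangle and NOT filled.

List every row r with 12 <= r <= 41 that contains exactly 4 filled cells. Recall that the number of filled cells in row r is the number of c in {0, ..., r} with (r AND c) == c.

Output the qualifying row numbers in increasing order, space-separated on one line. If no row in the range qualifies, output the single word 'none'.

Answer: 12 17 18 20 24 33 34 36 40

Derivation:
Row r has 2^popcount(r) filled cells, so we need popcount(r) = log2(4) = 2.
Scan r = 12..41 and keep those with exactly 2 one-bits:
r=12=1100 popcount=2 -> KEEP
r=13=1101 popcount=3 -> skip
r=14=1110 popcount=3 -> skip
r=15=1111 popcount=4 -> skip
r=16=10000 popcount=1 -> skip
r=17=10001 popcount=2 -> KEEP
r=18=10010 popcount=2 -> KEEP
r=19=10011 popcount=3 -> skip
r=20=10100 popcount=2 -> KEEP
r=21=10101 popcount=3 -> skip
r=22=10110 popcount=3 -> skip
r=23=10111 popcount=4 -> skip
r=24=11000 popcount=2 -> KEEP
r=25=11001 popcount=3 -> skip
r=26=11010 popcount=3 -> skip
r=27=11011 popcount=4 -> skip
r=28=11100 popcount=3 -> skip
r=29=11101 popcount=4 -> skip
r=30=11110 popcount=4 -> skip
r=31=11111 popcount=5 -> skip
r=32=100000 popcount=1 -> skip
r=33=100001 popcount=2 -> KEEP
r=34=100010 popcount=2 -> KEEP
r=35=100011 popcount=3 -> skip
r=36=100100 popcount=2 -> KEEP
r=37=100101 popcount=3 -> skip
r=38=100110 popcount=3 -> skip
r=39=100111 popcount=4 -> skip
r=40=101000 popcount=2 -> KEEP
r=41=101001 popcount=3 -> skip
Kept rows: 12 17 18 20 24 33 34 36 40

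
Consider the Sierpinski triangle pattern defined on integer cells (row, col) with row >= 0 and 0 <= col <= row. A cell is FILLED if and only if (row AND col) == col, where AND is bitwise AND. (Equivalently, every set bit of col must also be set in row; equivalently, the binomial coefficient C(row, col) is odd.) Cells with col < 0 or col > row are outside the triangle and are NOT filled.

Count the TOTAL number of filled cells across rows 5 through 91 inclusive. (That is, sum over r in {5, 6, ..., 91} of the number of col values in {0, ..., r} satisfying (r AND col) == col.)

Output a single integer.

Answer: 1060

Derivation:
r5=101 pc2: +4 =4
r6=110 pc2: +4 =8
r7=111 pc3: +8 =16
r8=1000 pc1: +2 =18
r9=1001 pc2: +4 =22
r10=1010 pc2: +4 =26
r11=1011 pc3: +8 =34
r12=1100 pc2: +4 =38
r13=1101 pc3: +8 =46
r14=1110 pc3: +8 =54
r15=1111 pc4: +16 =70
r16=10000 pc1: +2 =72
r17=10001 pc2: +4 =76
r18=10010 pc2: +4 =80
r19=10011 pc3: +8 =88
r20=10100 pc2: +4 =92
r21=10101 pc3: +8 =100
r22=10110 pc3: +8 =108
r23=10111 pc4: +16 =124
r24=11000 pc2: +4 =128
r25=11001 pc3: +8 =136
r26=11010 pc3: +8 =144
r27=11011 pc4: +16 =160
r28=11100 pc3: +8 =168
r29=11101 pc4: +16 =184
r30=11110 pc4: +16 =200
r31=11111 pc5: +32 =232
r32=100000 pc1: +2 =234
r33=100001 pc2: +4 =238
r34=100010 pc2: +4 =242
r35=100011 pc3: +8 =250
r36=100100 pc2: +4 =254
r37=100101 pc3: +8 =262
r38=100110 pc3: +8 =270
r39=100111 pc4: +16 =286
r40=101000 pc2: +4 =290
r41=101001 pc3: +8 =298
r42=101010 pc3: +8 =306
r43=101011 pc4: +16 =322
r44=101100 pc3: +8 =330
r45=101101 pc4: +16 =346
r46=101110 pc4: +16 =362
r47=101111 pc5: +32 =394
r48=110000 pc2: +4 =398
r49=110001 pc3: +8 =406
r50=110010 pc3: +8 =414
r51=110011 pc4: +16 =430
r52=110100 pc3: +8 =438
r53=110101 pc4: +16 =454
r54=110110 pc4: +16 =470
r55=110111 pc5: +32 =502
r56=111000 pc3: +8 =510
r57=111001 pc4: +16 =526
r58=111010 pc4: +16 =542
r59=111011 pc5: +32 =574
r60=111100 pc4: +16 =590
r61=111101 pc5: +32 =622
r62=111110 pc5: +32 =654
r63=111111 pc6: +64 =718
r64=1000000 pc1: +2 =720
r65=1000001 pc2: +4 =724
r66=1000010 pc2: +4 =728
r67=1000011 pc3: +8 =736
r68=1000100 pc2: +4 =740
r69=1000101 pc3: +8 =748
r70=1000110 pc3: +8 =756
r71=1000111 pc4: +16 =772
r72=1001000 pc2: +4 =776
r73=1001001 pc3: +8 =784
r74=1001010 pc3: +8 =792
r75=1001011 pc4: +16 =808
r76=1001100 pc3: +8 =816
r77=1001101 pc4: +16 =832
r78=1001110 pc4: +16 =848
r79=1001111 pc5: +32 =880
r80=1010000 pc2: +4 =884
r81=1010001 pc3: +8 =892
r82=1010010 pc3: +8 =900
r83=1010011 pc4: +16 =916
r84=1010100 pc3: +8 =924
r85=1010101 pc4: +16 =940
r86=1010110 pc4: +16 =956
r87=1010111 pc5: +32 =988
r88=1011000 pc3: +8 =996
r89=1011001 pc4: +16 =1012
r90=1011010 pc4: +16 =1028
r91=1011011 pc5: +32 =1060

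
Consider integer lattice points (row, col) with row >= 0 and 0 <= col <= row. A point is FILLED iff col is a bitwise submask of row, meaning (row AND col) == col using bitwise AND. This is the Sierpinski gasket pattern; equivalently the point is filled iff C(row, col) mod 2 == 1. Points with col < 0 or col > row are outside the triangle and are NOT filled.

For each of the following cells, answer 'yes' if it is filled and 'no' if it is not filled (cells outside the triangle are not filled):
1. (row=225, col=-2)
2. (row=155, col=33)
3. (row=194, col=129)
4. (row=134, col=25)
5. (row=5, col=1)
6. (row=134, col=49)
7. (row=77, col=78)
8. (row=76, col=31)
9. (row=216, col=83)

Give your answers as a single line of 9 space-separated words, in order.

Answer: no no no no yes no no no no

Derivation:
(225,-2): col outside [0, 225] -> not filled
(155,33): row=0b10011011, col=0b100001, row AND col = 0b1 = 1; 1 != 33 -> empty
(194,129): row=0b11000010, col=0b10000001, row AND col = 0b10000000 = 128; 128 != 129 -> empty
(134,25): row=0b10000110, col=0b11001, row AND col = 0b0 = 0; 0 != 25 -> empty
(5,1): row=0b101, col=0b1, row AND col = 0b1 = 1; 1 == 1 -> filled
(134,49): row=0b10000110, col=0b110001, row AND col = 0b0 = 0; 0 != 49 -> empty
(77,78): col outside [0, 77] -> not filled
(76,31): row=0b1001100, col=0b11111, row AND col = 0b1100 = 12; 12 != 31 -> empty
(216,83): row=0b11011000, col=0b1010011, row AND col = 0b1010000 = 80; 80 != 83 -> empty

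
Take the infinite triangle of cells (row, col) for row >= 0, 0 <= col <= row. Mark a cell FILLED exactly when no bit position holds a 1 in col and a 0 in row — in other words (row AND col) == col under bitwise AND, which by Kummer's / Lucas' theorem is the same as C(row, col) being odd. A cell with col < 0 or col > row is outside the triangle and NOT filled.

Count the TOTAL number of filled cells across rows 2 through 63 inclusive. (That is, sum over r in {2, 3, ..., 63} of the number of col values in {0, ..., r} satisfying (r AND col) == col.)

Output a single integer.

Answer: 726

Derivation:
r2=10 pc1: +2 =2
r3=11 pc2: +4 =6
r4=100 pc1: +2 =8
r5=101 pc2: +4 =12
r6=110 pc2: +4 =16
r7=111 pc3: +8 =24
r8=1000 pc1: +2 =26
r9=1001 pc2: +4 =30
r10=1010 pc2: +4 =34
r11=1011 pc3: +8 =42
r12=1100 pc2: +4 =46
r13=1101 pc3: +8 =54
r14=1110 pc3: +8 =62
r15=1111 pc4: +16 =78
r16=10000 pc1: +2 =80
r17=10001 pc2: +4 =84
r18=10010 pc2: +4 =88
r19=10011 pc3: +8 =96
r20=10100 pc2: +4 =100
r21=10101 pc3: +8 =108
r22=10110 pc3: +8 =116
r23=10111 pc4: +16 =132
r24=11000 pc2: +4 =136
r25=11001 pc3: +8 =144
r26=11010 pc3: +8 =152
r27=11011 pc4: +16 =168
r28=11100 pc3: +8 =176
r29=11101 pc4: +16 =192
r30=11110 pc4: +16 =208
r31=11111 pc5: +32 =240
r32=100000 pc1: +2 =242
r33=100001 pc2: +4 =246
r34=100010 pc2: +4 =250
r35=100011 pc3: +8 =258
r36=100100 pc2: +4 =262
r37=100101 pc3: +8 =270
r38=100110 pc3: +8 =278
r39=100111 pc4: +16 =294
r40=101000 pc2: +4 =298
r41=101001 pc3: +8 =306
r42=101010 pc3: +8 =314
r43=101011 pc4: +16 =330
r44=101100 pc3: +8 =338
r45=101101 pc4: +16 =354
r46=101110 pc4: +16 =370
r47=101111 pc5: +32 =402
r48=110000 pc2: +4 =406
r49=110001 pc3: +8 =414
r50=110010 pc3: +8 =422
r51=110011 pc4: +16 =438
r52=110100 pc3: +8 =446
r53=110101 pc4: +16 =462
r54=110110 pc4: +16 =478
r55=110111 pc5: +32 =510
r56=111000 pc3: +8 =518
r57=111001 pc4: +16 =534
r58=111010 pc4: +16 =550
r59=111011 pc5: +32 =582
r60=111100 pc4: +16 =598
r61=111101 pc5: +32 =630
r62=111110 pc5: +32 =662
r63=111111 pc6: +64 =726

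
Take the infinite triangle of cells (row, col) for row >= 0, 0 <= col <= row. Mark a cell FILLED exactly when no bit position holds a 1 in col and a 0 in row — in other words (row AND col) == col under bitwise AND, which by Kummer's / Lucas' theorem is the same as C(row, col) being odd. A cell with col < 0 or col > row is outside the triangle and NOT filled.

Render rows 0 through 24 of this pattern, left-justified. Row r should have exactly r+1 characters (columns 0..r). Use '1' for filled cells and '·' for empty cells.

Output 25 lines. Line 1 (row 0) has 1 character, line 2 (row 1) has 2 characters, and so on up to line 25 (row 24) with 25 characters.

Answer: 1
11
1·1
1111
1···1
11··11
1·1·1·1
11111111
1·······1
11······11
1·1·····1·1
1111····1111
1···1···1···1
11··11··11··11
1·1·1·1·1·1·1·1
1111111111111111
1···············1
11··············11
1·1·············1·1
1111············1111
1···1···········1···1
11··11··········11··11
1·1·1·1·········1·1·1·1
11111111········11111111
1·······1·······1·······1

Derivation:
r0=0: 1
r1=1: 11
r2=10: 1·1
r3=11: 1111
r4=100: 1···1
r5=101: 11··11
r6=110: 1·1·1·1
r7=111: 11111111
r8=1000: 1·······1
r9=1001: 11······11
r10=1010: 1·1·····1·1
r11=1011: 1111····1111
r12=1100: 1···1···1···1
r13=1101: 11··11··11··11
r14=1110: 1·1·1·1·1·1·1·1
r15=1111: 1111111111111111
r16=10000: 1···············1
r17=10001: 11··············11
r18=10010: 1·1·············1·1
r19=10011: 1111············1111
r20=10100: 1···1···········1···1
r21=10101: 11··11··········11··11
r22=10110: 1·1·1·1·········1·1·1·1
r23=10111: 11111111········11111111
r24=11000: 1·······1·······1·······1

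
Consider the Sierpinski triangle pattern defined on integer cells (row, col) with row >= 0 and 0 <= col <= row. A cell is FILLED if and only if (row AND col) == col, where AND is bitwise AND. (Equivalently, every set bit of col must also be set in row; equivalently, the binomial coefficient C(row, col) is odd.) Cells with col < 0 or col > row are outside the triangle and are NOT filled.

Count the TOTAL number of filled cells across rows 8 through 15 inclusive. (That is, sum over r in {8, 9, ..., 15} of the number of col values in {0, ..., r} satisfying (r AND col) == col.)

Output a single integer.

Answer: 54

Derivation:
r8=1000 pc1: +2 =2
r9=1001 pc2: +4 =6
r10=1010 pc2: +4 =10
r11=1011 pc3: +8 =18
r12=1100 pc2: +4 =22
r13=1101 pc3: +8 =30
r14=1110 pc3: +8 =38
r15=1111 pc4: +16 =54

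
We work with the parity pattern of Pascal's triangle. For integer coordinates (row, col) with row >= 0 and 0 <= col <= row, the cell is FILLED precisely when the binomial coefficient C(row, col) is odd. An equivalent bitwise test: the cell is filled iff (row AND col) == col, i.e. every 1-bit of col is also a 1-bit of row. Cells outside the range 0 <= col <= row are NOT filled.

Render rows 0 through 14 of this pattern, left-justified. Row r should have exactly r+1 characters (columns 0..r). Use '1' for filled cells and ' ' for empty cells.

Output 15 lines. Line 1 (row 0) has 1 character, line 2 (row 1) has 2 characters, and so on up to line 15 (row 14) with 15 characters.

r0=0: 1
r1=1: 11
r2=10: 1 1
r3=11: 1111
r4=100: 1   1
r5=101: 11  11
r6=110: 1 1 1 1
r7=111: 11111111
r8=1000: 1       1
r9=1001: 11      11
r10=1010: 1 1     1 1
r11=1011: 1111    1111
r12=1100: 1   1   1   1
r13=1101: 11  11  11  11
r14=1110: 1 1 1 1 1 1 1 1

Answer: 1
11
1 1
1111
1   1
11  11
1 1 1 1
11111111
1       1
11      11
1 1     1 1
1111    1111
1   1   1   1
11  11  11  11
1 1 1 1 1 1 1 1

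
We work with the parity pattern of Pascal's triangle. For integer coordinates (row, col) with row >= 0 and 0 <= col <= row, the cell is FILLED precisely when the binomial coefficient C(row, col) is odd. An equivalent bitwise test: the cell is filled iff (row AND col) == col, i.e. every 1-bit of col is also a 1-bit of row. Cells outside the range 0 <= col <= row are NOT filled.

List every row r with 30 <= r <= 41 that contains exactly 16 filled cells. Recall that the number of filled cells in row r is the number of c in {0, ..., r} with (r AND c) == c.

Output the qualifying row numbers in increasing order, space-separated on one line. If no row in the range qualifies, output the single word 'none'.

Row r has 2^popcount(r) filled cells, so we need popcount(r) = log2(16) = 4.
Scan r = 30..41 and keep those with exactly 4 one-bits:
r=30=11110 popcount=4 -> KEEP
r=31=11111 popcount=5 -> skip
r=32=100000 popcount=1 -> skip
r=33=100001 popcount=2 -> skip
r=34=100010 popcount=2 -> skip
r=35=100011 popcount=3 -> skip
r=36=100100 popcount=2 -> skip
r=37=100101 popcount=3 -> skip
r=38=100110 popcount=3 -> skip
r=39=100111 popcount=4 -> KEEP
r=40=101000 popcount=2 -> skip
r=41=101001 popcount=3 -> skip
Kept rows: 30 39

Answer: 30 39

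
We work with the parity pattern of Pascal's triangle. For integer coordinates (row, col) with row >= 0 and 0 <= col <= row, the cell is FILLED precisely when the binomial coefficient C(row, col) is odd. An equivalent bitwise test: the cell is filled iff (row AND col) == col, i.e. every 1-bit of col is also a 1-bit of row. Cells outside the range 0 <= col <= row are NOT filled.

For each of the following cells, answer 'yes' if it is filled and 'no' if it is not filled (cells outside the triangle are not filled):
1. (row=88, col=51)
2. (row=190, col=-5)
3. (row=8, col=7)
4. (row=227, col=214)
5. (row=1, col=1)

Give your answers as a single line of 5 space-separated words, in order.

Answer: no no no no yes

Derivation:
(88,51): row=0b1011000, col=0b110011, row AND col = 0b10000 = 16; 16 != 51 -> empty
(190,-5): col outside [0, 190] -> not filled
(8,7): row=0b1000, col=0b111, row AND col = 0b0 = 0; 0 != 7 -> empty
(227,214): row=0b11100011, col=0b11010110, row AND col = 0b11000010 = 194; 194 != 214 -> empty
(1,1): row=0b1, col=0b1, row AND col = 0b1 = 1; 1 == 1 -> filled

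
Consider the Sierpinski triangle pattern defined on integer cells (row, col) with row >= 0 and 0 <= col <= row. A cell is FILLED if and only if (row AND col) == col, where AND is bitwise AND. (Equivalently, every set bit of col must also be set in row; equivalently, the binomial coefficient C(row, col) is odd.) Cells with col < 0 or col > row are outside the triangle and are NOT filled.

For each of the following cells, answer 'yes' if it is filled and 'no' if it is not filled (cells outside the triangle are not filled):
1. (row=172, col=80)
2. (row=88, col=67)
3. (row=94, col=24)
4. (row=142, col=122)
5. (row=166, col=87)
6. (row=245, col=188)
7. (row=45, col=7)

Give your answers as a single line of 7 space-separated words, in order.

(172,80): row=0b10101100, col=0b1010000, row AND col = 0b0 = 0; 0 != 80 -> empty
(88,67): row=0b1011000, col=0b1000011, row AND col = 0b1000000 = 64; 64 != 67 -> empty
(94,24): row=0b1011110, col=0b11000, row AND col = 0b11000 = 24; 24 == 24 -> filled
(142,122): row=0b10001110, col=0b1111010, row AND col = 0b1010 = 10; 10 != 122 -> empty
(166,87): row=0b10100110, col=0b1010111, row AND col = 0b110 = 6; 6 != 87 -> empty
(245,188): row=0b11110101, col=0b10111100, row AND col = 0b10110100 = 180; 180 != 188 -> empty
(45,7): row=0b101101, col=0b111, row AND col = 0b101 = 5; 5 != 7 -> empty

Answer: no no yes no no no no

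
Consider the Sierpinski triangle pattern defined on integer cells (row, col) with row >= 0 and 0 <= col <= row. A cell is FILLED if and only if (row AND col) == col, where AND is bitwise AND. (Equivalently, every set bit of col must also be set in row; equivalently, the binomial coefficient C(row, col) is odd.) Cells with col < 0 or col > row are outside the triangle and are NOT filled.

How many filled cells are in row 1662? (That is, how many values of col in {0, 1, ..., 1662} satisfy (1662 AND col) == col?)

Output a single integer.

1662 in binary = 11001111110
popcount(1662) = number of 1-bits in 11001111110 = 8
A col c satisfies (1662 AND c) == c iff every set bit of c is also set in 1662; each of the 8 set bits of 1662 can independently be on or off in c.
count = 2^8 = 256

Answer: 256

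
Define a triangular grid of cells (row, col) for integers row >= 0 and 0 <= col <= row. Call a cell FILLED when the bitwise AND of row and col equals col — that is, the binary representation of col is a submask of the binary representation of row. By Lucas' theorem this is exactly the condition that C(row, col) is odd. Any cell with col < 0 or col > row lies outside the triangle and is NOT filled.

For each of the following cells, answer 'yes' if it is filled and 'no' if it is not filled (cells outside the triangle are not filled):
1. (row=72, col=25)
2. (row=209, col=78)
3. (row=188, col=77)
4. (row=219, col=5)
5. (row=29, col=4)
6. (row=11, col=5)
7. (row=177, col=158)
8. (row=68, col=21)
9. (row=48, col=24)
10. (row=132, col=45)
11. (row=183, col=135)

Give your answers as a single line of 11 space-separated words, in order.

Answer: no no no no yes no no no no no yes

Derivation:
(72,25): row=0b1001000, col=0b11001, row AND col = 0b1000 = 8; 8 != 25 -> empty
(209,78): row=0b11010001, col=0b1001110, row AND col = 0b1000000 = 64; 64 != 78 -> empty
(188,77): row=0b10111100, col=0b1001101, row AND col = 0b1100 = 12; 12 != 77 -> empty
(219,5): row=0b11011011, col=0b101, row AND col = 0b1 = 1; 1 != 5 -> empty
(29,4): row=0b11101, col=0b100, row AND col = 0b100 = 4; 4 == 4 -> filled
(11,5): row=0b1011, col=0b101, row AND col = 0b1 = 1; 1 != 5 -> empty
(177,158): row=0b10110001, col=0b10011110, row AND col = 0b10010000 = 144; 144 != 158 -> empty
(68,21): row=0b1000100, col=0b10101, row AND col = 0b100 = 4; 4 != 21 -> empty
(48,24): row=0b110000, col=0b11000, row AND col = 0b10000 = 16; 16 != 24 -> empty
(132,45): row=0b10000100, col=0b101101, row AND col = 0b100 = 4; 4 != 45 -> empty
(183,135): row=0b10110111, col=0b10000111, row AND col = 0b10000111 = 135; 135 == 135 -> filled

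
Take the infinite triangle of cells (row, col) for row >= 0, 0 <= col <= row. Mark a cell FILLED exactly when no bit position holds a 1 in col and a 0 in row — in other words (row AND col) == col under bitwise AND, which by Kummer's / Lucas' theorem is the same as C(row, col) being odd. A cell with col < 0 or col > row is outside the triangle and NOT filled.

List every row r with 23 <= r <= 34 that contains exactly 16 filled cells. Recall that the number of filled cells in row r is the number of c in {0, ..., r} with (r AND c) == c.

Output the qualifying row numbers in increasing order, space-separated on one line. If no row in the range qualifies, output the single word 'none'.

Row r has 2^popcount(r) filled cells, so we need popcount(r) = log2(16) = 4.
Scan r = 23..34 and keep those with exactly 4 one-bits:
r=23=10111 popcount=4 -> KEEP
r=24=11000 popcount=2 -> skip
r=25=11001 popcount=3 -> skip
r=26=11010 popcount=3 -> skip
r=27=11011 popcount=4 -> KEEP
r=28=11100 popcount=3 -> skip
r=29=11101 popcount=4 -> KEEP
r=30=11110 popcount=4 -> KEEP
r=31=11111 popcount=5 -> skip
r=32=100000 popcount=1 -> skip
r=33=100001 popcount=2 -> skip
r=34=100010 popcount=2 -> skip
Kept rows: 23 27 29 30

Answer: 23 27 29 30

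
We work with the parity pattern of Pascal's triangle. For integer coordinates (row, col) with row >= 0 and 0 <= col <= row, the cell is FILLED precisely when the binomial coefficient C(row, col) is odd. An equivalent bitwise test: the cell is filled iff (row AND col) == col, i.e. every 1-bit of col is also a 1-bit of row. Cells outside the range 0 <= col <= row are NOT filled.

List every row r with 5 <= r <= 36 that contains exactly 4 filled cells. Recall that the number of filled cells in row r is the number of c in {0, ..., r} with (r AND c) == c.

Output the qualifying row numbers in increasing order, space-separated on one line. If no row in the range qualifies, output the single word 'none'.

Answer: 5 6 9 10 12 17 18 20 24 33 34 36

Derivation:
Row r has 2^popcount(r) filled cells, so we need popcount(r) = log2(4) = 2.
Scan r = 5..36 and keep those with exactly 2 one-bits:
r=5=101 popcount=2 -> KEEP
r=6=110 popcount=2 -> KEEP
r=7=111 popcount=3 -> skip
r=8=1000 popcount=1 -> skip
r=9=1001 popcount=2 -> KEEP
r=10=1010 popcount=2 -> KEEP
r=11=1011 popcount=3 -> skip
r=12=1100 popcount=2 -> KEEP
r=13=1101 popcount=3 -> skip
r=14=1110 popcount=3 -> skip
r=15=1111 popcount=4 -> skip
r=16=10000 popcount=1 -> skip
r=17=10001 popcount=2 -> KEEP
r=18=10010 popcount=2 -> KEEP
r=19=10011 popcount=3 -> skip
r=20=10100 popcount=2 -> KEEP
r=21=10101 popcount=3 -> skip
r=22=10110 popcount=3 -> skip
r=23=10111 popcount=4 -> skip
r=24=11000 popcount=2 -> KEEP
r=25=11001 popcount=3 -> skip
r=26=11010 popcount=3 -> skip
r=27=11011 popcount=4 -> skip
r=28=11100 popcount=3 -> skip
r=29=11101 popcount=4 -> skip
r=30=11110 popcount=4 -> skip
r=31=11111 popcount=5 -> skip
r=32=100000 popcount=1 -> skip
r=33=100001 popcount=2 -> KEEP
r=34=100010 popcount=2 -> KEEP
r=35=100011 popcount=3 -> skip
r=36=100100 popcount=2 -> KEEP
Kept rows: 5 6 9 10 12 17 18 20 24 33 34 36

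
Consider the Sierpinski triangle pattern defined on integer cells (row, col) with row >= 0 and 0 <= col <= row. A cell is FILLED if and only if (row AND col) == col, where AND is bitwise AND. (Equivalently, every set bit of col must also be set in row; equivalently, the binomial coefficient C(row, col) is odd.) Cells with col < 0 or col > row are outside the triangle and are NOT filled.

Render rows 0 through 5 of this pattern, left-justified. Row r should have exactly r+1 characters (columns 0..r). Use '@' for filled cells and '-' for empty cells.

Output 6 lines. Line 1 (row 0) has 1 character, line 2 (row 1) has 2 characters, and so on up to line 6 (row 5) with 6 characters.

r0=0: @
r1=1: @@
r2=10: @-@
r3=11: @@@@
r4=100: @---@
r5=101: @@--@@

Answer: @
@@
@-@
@@@@
@---@
@@--@@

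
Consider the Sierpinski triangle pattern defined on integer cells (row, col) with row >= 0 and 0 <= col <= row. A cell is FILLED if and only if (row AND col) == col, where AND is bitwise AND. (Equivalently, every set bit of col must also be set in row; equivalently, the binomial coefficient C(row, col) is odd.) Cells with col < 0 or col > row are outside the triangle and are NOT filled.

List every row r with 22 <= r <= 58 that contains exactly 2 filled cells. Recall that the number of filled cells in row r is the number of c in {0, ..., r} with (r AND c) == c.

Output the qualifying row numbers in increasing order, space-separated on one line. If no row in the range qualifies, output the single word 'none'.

Answer: 32

Derivation:
Row r has 2^popcount(r) filled cells, so we need popcount(r) = log2(2) = 1.
Scan r = 22..58 and keep those with exactly 1 one-bits:
r=22=10110 popcount=3 -> skip
r=23=10111 popcount=4 -> skip
r=24=11000 popcount=2 -> skip
r=25=11001 popcount=3 -> skip
r=26=11010 popcount=3 -> skip
r=27=11011 popcount=4 -> skip
r=28=11100 popcount=3 -> skip
r=29=11101 popcount=4 -> skip
r=30=11110 popcount=4 -> skip
r=31=11111 popcount=5 -> skip
r=32=100000 popcount=1 -> KEEP
r=33=100001 popcount=2 -> skip
r=34=100010 popcount=2 -> skip
r=35=100011 popcount=3 -> skip
r=36=100100 popcount=2 -> skip
r=37=100101 popcount=3 -> skip
r=38=100110 popcount=3 -> skip
r=39=100111 popcount=4 -> skip
r=40=101000 popcount=2 -> skip
r=41=101001 popcount=3 -> skip
r=42=101010 popcount=3 -> skip
r=43=101011 popcount=4 -> skip
r=44=101100 popcount=3 -> skip
r=45=101101 popcount=4 -> skip
r=46=101110 popcount=4 -> skip
r=47=101111 popcount=5 -> skip
r=48=110000 popcount=2 -> skip
r=49=110001 popcount=3 -> skip
r=50=110010 popcount=3 -> skip
r=51=110011 popcount=4 -> skip
r=52=110100 popcount=3 -> skip
r=53=110101 popcount=4 -> skip
r=54=110110 popcount=4 -> skip
r=55=110111 popcount=5 -> skip
r=56=111000 popcount=3 -> skip
r=57=111001 popcount=4 -> skip
r=58=111010 popcount=4 -> skip
Kept rows: 32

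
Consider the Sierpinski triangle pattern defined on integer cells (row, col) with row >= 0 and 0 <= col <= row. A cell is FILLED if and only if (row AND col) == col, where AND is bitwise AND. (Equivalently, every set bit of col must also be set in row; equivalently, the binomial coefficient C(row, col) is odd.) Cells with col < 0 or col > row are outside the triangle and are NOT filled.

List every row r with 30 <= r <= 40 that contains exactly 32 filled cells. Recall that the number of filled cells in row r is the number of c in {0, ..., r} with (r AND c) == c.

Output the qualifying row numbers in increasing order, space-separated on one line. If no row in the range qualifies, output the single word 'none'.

Answer: 31

Derivation:
Row r has 2^popcount(r) filled cells, so we need popcount(r) = log2(32) = 5.
Scan r = 30..40 and keep those with exactly 5 one-bits:
r=30=11110 popcount=4 -> skip
r=31=11111 popcount=5 -> KEEP
r=32=100000 popcount=1 -> skip
r=33=100001 popcount=2 -> skip
r=34=100010 popcount=2 -> skip
r=35=100011 popcount=3 -> skip
r=36=100100 popcount=2 -> skip
r=37=100101 popcount=3 -> skip
r=38=100110 popcount=3 -> skip
r=39=100111 popcount=4 -> skip
r=40=101000 popcount=2 -> skip
Kept rows: 31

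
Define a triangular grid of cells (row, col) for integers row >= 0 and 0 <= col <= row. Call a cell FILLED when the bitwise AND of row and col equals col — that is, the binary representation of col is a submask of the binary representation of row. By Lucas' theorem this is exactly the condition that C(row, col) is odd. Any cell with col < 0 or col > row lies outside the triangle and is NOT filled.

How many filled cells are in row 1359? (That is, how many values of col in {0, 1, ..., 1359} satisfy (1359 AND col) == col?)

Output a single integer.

Answer: 128

Derivation:
1359 in binary = 10101001111
popcount(1359) = number of 1-bits in 10101001111 = 7
A col c satisfies (1359 AND c) == c iff every set bit of c is also set in 1359; each of the 7 set bits of 1359 can independently be on or off in c.
count = 2^7 = 128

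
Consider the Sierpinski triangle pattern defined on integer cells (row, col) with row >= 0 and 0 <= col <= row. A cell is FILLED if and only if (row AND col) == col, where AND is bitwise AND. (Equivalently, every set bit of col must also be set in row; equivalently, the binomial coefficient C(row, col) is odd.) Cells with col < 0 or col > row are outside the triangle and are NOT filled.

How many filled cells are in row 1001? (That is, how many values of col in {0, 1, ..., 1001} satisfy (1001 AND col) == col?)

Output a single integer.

Answer: 128

Derivation:
1001 in binary = 1111101001
popcount(1001) = number of 1-bits in 1111101001 = 7
A col c satisfies (1001 AND c) == c iff every set bit of c is also set in 1001; each of the 7 set bits of 1001 can independently be on or off in c.
count = 2^7 = 128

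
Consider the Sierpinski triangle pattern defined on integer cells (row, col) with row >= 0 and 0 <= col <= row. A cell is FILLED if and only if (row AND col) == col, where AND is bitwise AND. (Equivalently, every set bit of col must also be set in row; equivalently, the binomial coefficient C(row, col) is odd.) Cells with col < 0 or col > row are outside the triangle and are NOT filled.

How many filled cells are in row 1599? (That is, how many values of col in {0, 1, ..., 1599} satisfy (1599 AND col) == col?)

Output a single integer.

Answer: 256

Derivation:
1599 in binary = 11000111111
popcount(1599) = number of 1-bits in 11000111111 = 8
A col c satisfies (1599 AND c) == c iff every set bit of c is also set in 1599; each of the 8 set bits of 1599 can independently be on or off in c.
count = 2^8 = 256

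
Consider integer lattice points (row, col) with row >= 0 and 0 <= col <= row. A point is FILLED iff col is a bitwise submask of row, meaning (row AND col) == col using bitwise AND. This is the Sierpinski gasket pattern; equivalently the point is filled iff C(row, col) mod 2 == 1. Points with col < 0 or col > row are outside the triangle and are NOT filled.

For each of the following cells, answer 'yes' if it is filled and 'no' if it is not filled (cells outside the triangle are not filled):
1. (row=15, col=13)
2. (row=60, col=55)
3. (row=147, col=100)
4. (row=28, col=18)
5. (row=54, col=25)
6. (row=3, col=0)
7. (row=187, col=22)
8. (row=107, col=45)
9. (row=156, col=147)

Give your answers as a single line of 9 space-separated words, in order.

(15,13): row=0b1111, col=0b1101, row AND col = 0b1101 = 13; 13 == 13 -> filled
(60,55): row=0b111100, col=0b110111, row AND col = 0b110100 = 52; 52 != 55 -> empty
(147,100): row=0b10010011, col=0b1100100, row AND col = 0b0 = 0; 0 != 100 -> empty
(28,18): row=0b11100, col=0b10010, row AND col = 0b10000 = 16; 16 != 18 -> empty
(54,25): row=0b110110, col=0b11001, row AND col = 0b10000 = 16; 16 != 25 -> empty
(3,0): row=0b11, col=0b0, row AND col = 0b0 = 0; 0 == 0 -> filled
(187,22): row=0b10111011, col=0b10110, row AND col = 0b10010 = 18; 18 != 22 -> empty
(107,45): row=0b1101011, col=0b101101, row AND col = 0b101001 = 41; 41 != 45 -> empty
(156,147): row=0b10011100, col=0b10010011, row AND col = 0b10010000 = 144; 144 != 147 -> empty

Answer: yes no no no no yes no no no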